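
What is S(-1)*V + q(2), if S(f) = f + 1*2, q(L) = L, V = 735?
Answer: 737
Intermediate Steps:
S(f) = 2 + f (S(f) = f + 2 = 2 + f)
S(-1)*V + q(2) = (2 - 1)*735 + 2 = 1*735 + 2 = 735 + 2 = 737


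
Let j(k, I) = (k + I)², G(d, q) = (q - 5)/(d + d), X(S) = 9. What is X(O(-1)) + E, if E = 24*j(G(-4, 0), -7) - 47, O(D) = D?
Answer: 7499/8 ≈ 937.38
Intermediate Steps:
G(d, q) = (-5 + q)/(2*d) (G(d, q) = (-5 + q)/((2*d)) = (-5 + q)*(1/(2*d)) = (-5 + q)/(2*d))
j(k, I) = (I + k)²
E = 7427/8 (E = 24*(-7 + (½)*(-5 + 0)/(-4))² - 47 = 24*(-7 + (½)*(-¼)*(-5))² - 47 = 24*(-7 + 5/8)² - 47 = 24*(-51/8)² - 47 = 24*(2601/64) - 47 = 7803/8 - 47 = 7427/8 ≈ 928.38)
X(O(-1)) + E = 9 + 7427/8 = 7499/8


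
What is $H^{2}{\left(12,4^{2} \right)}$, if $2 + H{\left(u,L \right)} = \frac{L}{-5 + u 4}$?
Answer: $\frac{4900}{1849} \approx 2.6501$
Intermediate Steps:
$H{\left(u,L \right)} = -2 + \frac{L}{-5 + 4 u}$ ($H{\left(u,L \right)} = -2 + \frac{L}{-5 + u 4} = -2 + \frac{L}{-5 + 4 u}$)
$H^{2}{\left(12,4^{2} \right)} = \left(\frac{10 + 4^{2} - 96}{-5 + 4 \cdot 12}\right)^{2} = \left(\frac{10 + 16 - 96}{-5 + 48}\right)^{2} = \left(\frac{1}{43} \left(-70\right)\right)^{2} = \left(- \frac{70}{43}\right)^{2} = \frac{4900}{1849}$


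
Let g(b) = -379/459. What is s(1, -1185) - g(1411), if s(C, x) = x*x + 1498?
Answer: 645227236/459 ≈ 1.4057e+6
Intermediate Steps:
s(C, x) = 1498 + x**2 (s(C, x) = x**2 + 1498 = 1498 + x**2)
g(b) = -379/459 (g(b) = -379*1/459 = -379/459)
s(1, -1185) - g(1411) = (1498 + (-1185)**2) - 1*(-379/459) = (1498 + 1404225) + 379/459 = 1405723 + 379/459 = 645227236/459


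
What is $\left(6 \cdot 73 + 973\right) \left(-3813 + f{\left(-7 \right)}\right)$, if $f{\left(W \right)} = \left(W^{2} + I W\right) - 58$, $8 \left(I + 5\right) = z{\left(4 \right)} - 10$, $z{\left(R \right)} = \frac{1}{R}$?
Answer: $- \frac{170605421}{32} \approx -5.3314 \cdot 10^{6}$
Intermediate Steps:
$I = - \frac{199}{32}$ ($I = -5 + \frac{\frac{1}{4} - 10}{8} = -5 + \frac{1}{8} \left(- \frac{39}{4}\right) = -5 - \frac{39}{32} = - \frac{199}{32} \approx -6.2188$)
$f{\left(W \right)} = -58 + W^{2} - \frac{199 W}{32}$ ($f{\left(W \right)} = \left(W^{2} - \frac{199 W}{32}\right) - 58 = -58 + W^{2} - \frac{199 W}{32}$)
$\left(6 \cdot 73 + 973\right) \left(-3813 + f{\left(-7 \right)}\right) = \left(6 \cdot 73 + 973\right) \left(-3813 - \left(\frac{463}{32} - 49\right)\right) = \left(438 + 973\right) \left(-3813 + \left(-58 + 49 + \frac{1393}{32}\right)\right) = 1411 \left(-3813 + \frac{1105}{32}\right) = 1411 \left(- \frac{120911}{32}\right) = - \frac{170605421}{32}$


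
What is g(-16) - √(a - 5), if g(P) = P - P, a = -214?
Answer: -I*√219 ≈ -14.799*I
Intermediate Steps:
g(P) = 0
g(-16) - √(a - 5) = 0 - √(-214 - 5) = 0 - √(-219) = 0 - I*√219 = -I*√219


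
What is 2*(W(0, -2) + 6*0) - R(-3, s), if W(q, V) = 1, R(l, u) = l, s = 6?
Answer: 5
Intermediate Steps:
2*(W(0, -2) + 6*0) - R(-3, s) = 2*(1 + 6*0) - 1*(-3) = 2*(1 + 0) + 3 = 2*1 + 3 = 2 + 3 = 5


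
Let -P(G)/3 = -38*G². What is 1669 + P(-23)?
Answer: 61975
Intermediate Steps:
P(G) = 114*G² (P(G) = -(-114)*G² = 114*G²)
1669 + P(-23) = 1669 + 114*(-23)² = 1669 + 114*529 = 1669 + 60306 = 61975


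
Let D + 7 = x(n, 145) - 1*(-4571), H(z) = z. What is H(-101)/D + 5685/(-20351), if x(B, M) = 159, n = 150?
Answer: -28905706/96117773 ≈ -0.30073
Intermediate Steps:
D = 4723 (D = -7 + (159 - 1*(-4571)) = -7 + (159 + 4571) = -7 + 4730 = 4723)
H(-101)/D + 5685/(-20351) = -101/4723 + 5685/(-20351) = -101*1/4723 + 5685*(-1/20351) = -101/4723 - 5685/20351 = -28905706/96117773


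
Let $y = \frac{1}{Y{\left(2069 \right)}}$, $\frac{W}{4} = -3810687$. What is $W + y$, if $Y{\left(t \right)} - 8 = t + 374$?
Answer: $- \frac{37359975347}{2451} \approx -1.5243 \cdot 10^{7}$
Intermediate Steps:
$Y{\left(t \right)} = 382 + t$ ($Y{\left(t \right)} = 8 + \left(t + 374\right) = 8 + \left(374 + t\right) = 382 + t$)
$W = -15242748$ ($W = 4 \left(-3810687\right) = -15242748$)
$y = \frac{1}{2451}$ ($y = \frac{1}{382 + 2069} = \frac{1}{2451} \approx 0.000408$)
$W + y = -15242748 + \frac{1}{2451} = - \frac{37359975347}{2451}$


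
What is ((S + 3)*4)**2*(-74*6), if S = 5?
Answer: -454656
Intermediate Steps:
((S + 3)*4)**2*(-74*6) = ((5 + 3)*4)**2*(-74*6) = (8*4)**2*(-444) = 32**2*(-444) = 1024*(-444) = -454656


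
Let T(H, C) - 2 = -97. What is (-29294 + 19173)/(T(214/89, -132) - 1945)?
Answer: 10121/2040 ≈ 4.9613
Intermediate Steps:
T(H, C) = -95 (T(H, C) = 2 - 97 = -95)
(-29294 + 19173)/(T(214/89, -132) - 1945) = (-29294 + 19173)/(-95 - 1945) = -10121/(-2040) = -10121*(-1/2040) = 10121/2040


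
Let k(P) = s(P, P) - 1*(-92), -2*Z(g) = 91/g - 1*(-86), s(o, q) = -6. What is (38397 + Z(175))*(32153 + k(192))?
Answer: 61824311193/50 ≈ 1.2365e+9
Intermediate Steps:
Z(g) = -43 - 91/(2*g) (Z(g) = -(91/g - 1*(-86))/2 = -(91/g + 86)/2 = -(86 + 91/g)/2 = -43 - 91/(2*g))
k(P) = 86 (k(P) = -6 - 1*(-92) = -6 + 92 = 86)
(38397 + Z(175))*(32153 + k(192)) = (38397 + (-43 - 91/2/175))*(32153 + 86) = (38397 + (-43 - 91/2*1/175))*32239 = (38397 + (-43 - 13/50))*32239 = (38397 - 2163/50)*32239 = (1917687/50)*32239 = 61824311193/50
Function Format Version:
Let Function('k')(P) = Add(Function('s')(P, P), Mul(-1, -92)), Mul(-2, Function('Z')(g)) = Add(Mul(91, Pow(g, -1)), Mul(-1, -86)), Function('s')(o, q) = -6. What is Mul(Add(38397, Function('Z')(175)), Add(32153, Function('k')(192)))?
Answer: Rational(61824311193, 50) ≈ 1.2365e+9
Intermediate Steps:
Function('Z')(g) = Add(-43, Mul(Rational(-91, 2), Pow(g, -1))) (Function('Z')(g) = Mul(Rational(-1, 2), Add(Mul(91, Pow(g, -1)), Mul(-1, -86))) = Mul(Rational(-1, 2), Add(Mul(91, Pow(g, -1)), 86)) = Mul(Rational(-1, 2), Add(86, Mul(91, Pow(g, -1)))) = Add(-43, Mul(Rational(-91, 2), Pow(g, -1))))
Function('k')(P) = 86 (Function('k')(P) = Add(-6, Mul(-1, -92)) = Add(-6, 92) = 86)
Mul(Add(38397, Function('Z')(175)), Add(32153, Function('k')(192))) = Mul(Add(38397, Add(-43, Mul(Rational(-91, 2), Pow(175, -1)))), Add(32153, 86)) = Mul(Add(38397, Add(-43, Mul(Rational(-91, 2), Rational(1, 175)))), 32239) = Mul(Add(38397, Add(-43, Rational(-13, 50))), 32239) = Mul(Add(38397, Rational(-2163, 50)), 32239) = Mul(Rational(1917687, 50), 32239) = Rational(61824311193, 50)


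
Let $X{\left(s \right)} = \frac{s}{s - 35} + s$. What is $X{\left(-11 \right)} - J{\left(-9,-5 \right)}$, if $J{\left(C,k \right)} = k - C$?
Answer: $- \frac{679}{46} \approx -14.761$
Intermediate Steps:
$X{\left(s \right)} = s + \frac{s}{-35 + s}$ ($X{\left(s \right)} = \frac{s}{-35 + s} + s = s + \frac{s}{-35 + s}$)
$X{\left(-11 \right)} - J{\left(-9,-5 \right)} = - \frac{11 \left(-34 - 11\right)}{-35 - 11} - \left(-5 - -9\right) = \left(-11\right) \frac{1}{-46} \left(-45\right) - \left(-5 + 9\right) = \left(-11\right) \left(- \frac{1}{46}\right) \left(-45\right) - 4 = - \frac{495}{46} - 4 = - \frac{679}{46}$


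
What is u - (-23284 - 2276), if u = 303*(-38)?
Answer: 14046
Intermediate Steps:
u = -11514
u - (-23284 - 2276) = -11514 - (-23284 - 2276) = -11514 - 1*(-25560) = -11514 + 25560 = 14046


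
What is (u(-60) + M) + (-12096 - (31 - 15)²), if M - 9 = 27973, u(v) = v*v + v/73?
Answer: 1403730/73 ≈ 19229.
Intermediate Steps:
u(v) = v² + v/73 (u(v) = v² + v*(1/73) = v² + v/73)
M = 27982 (M = 9 + 27973 = 27982)
(u(-60) + M) + (-12096 - (31 - 15)²) = (-60*(1/73 - 60) + 27982) + (-12096 - (31 - 15)²) = (-60*(-4379/73) + 27982) + (-12096 - 1*16²) = (262740/73 + 27982) + (-12096 - 1*256) = 2305426/73 + (-12096 - 256) = 2305426/73 - 12352 = 1403730/73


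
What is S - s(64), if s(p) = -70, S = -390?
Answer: -320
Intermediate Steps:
S - s(64) = -390 - 1*(-70) = -390 + 70 = -320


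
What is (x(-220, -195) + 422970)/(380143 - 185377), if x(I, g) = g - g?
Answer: 70495/32461 ≈ 2.1717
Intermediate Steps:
x(I, g) = 0
(x(-220, -195) + 422970)/(380143 - 185377) = (0 + 422970)/(380143 - 185377) = 422970/194766 = 422970*(1/194766) = 70495/32461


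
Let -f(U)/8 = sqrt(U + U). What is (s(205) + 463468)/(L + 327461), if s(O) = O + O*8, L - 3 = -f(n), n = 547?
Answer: 19046657029/13404075160 - 465313*sqrt(1094)/13404075160 ≈ 1.4198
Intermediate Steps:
f(U) = -8*sqrt(2)*sqrt(U) (f(U) = -8*sqrt(U + U) = -8*sqrt(2)*sqrt(U))
L = 3 + 8*sqrt(1094) (L = 3 - (-8)*sqrt(2)*sqrt(547) = 3 - (-8)*sqrt(1094) = 3 + 8*sqrt(1094) ≈ 267.61)
s(O) = 9*O (s(O) = O + 8*O = 9*O)
(s(205) + 463468)/(L + 327461) = (9*205 + 463468)/((3 + 8*sqrt(1094)) + 327461) = (1845 + 463468)/(327464 + 8*sqrt(1094)) = 465313/(327464 + 8*sqrt(1094))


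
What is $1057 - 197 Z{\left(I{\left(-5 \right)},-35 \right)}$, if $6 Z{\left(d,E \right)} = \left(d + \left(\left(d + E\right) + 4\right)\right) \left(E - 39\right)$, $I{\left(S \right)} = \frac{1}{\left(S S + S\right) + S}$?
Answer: $- \frac{3327242}{45} \approx -73939.0$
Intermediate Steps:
$I{\left(S \right)} = \frac{1}{S^{2} + 2 S}$ ($I{\left(S \right)} = \frac{1}{\left(S^{2} + S\right) + S} = \frac{1}{\left(S + S^{2}\right) + S} = \frac{1}{S^{2} + 2 S}$)
$Z{\left(d,E \right)} = \frac{\left(-39 + E\right) \left(4 + E + 2 d\right)}{6}$ ($Z{\left(d,E \right)} = \frac{\left(d + \left(\left(d + E\right) + 4\right)\right) \left(E - 39\right)}{6} = \frac{\left(d + \left(\left(E + d\right) + 4\right)\right) \left(-39 + E\right)}{6} = \frac{\left(d + \left(4 + E + d\right)\right) \left(-39 + E\right)}{6} = \frac{\left(4 + E + 2 d\right) \left(-39 + E\right)}{6} = \frac{\left(-39 + E\right) \left(4 + E + 2 d\right)}{6}$)
$1057 - 197 Z{\left(I{\left(-5 \right)},-35 \right)} = 1057 - 197 \left(-26 - 13 \frac{1}{\left(-5\right) \left(2 - 5\right)} - - \frac{1225}{6} + \frac{\left(-35\right)^{2}}{6} + \frac{1}{3} \left(-35\right) \frac{1}{\left(-5\right) \left(2 - 5\right)}\right) = 1057 - 197 \left(-26 - 13 \left(- \frac{1}{5 \left(-3\right)}\right) + \frac{1225}{6} + \frac{1}{6} \cdot 1225 + \frac{1}{3} \left(-35\right) \left(- \frac{1}{5 \left(-3\right)}\right)\right) = 1057 - 197 \left(-26 - 13 \left(\left(- \frac{1}{5}\right) \left(- \frac{1}{3}\right)\right) + \frac{1225}{6} + \frac{1225}{6} + \frac{1}{3} \left(-35\right) \left(\left(- \frac{1}{5}\right) \left(- \frac{1}{3}\right)\right)\right) = 1057 - 197 \left(-26 - \frac{13}{15} + \frac{1225}{6} + \frac{1225}{6} + \frac{1}{3} \left(-35\right) \frac{1}{15}\right) = 1057 - 197 \left(-26 - \frac{13}{15} + \frac{1225}{6} + \frac{1225}{6} - \frac{7}{9}\right) = 1057 - \frac{3374807}{45} = - \frac{3327242}{45}$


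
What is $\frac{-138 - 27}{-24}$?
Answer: $\frac{55}{8} \approx 6.875$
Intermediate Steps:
$\frac{-138 - 27}{-24} = \left(- \frac{1}{24}\right) \left(-165\right) = \frac{55}{8}$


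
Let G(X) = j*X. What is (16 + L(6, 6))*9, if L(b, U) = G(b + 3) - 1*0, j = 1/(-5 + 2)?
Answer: 117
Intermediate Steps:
j = -⅓ (j = 1/(-3) = -⅓ ≈ -0.33333)
G(X) = -X/3
L(b, U) = -1 - b/3 (L(b, U) = -(b + 3)/3 - 1*0 = -(3 + b)/3 + 0 = (-1 - b/3) + 0 = -1 - b/3)
(16 + L(6, 6))*9 = (16 + (-1 - ⅓*6))*9 = (16 + (-1 - 2))*9 = (16 - 3)*9 = 13*9 = 117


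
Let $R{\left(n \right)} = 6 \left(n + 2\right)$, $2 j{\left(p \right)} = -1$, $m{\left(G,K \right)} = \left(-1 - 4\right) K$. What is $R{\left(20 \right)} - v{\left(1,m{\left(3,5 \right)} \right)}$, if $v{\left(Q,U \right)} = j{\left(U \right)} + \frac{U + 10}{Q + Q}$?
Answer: $140$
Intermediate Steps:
$m{\left(G,K \right)} = - 5 K$
$j{\left(p \right)} = - \frac{1}{2}$ ($j{\left(p \right)} = \frac{1}{2} \left(-1\right) = - \frac{1}{2}$)
$R{\left(n \right)} = 12 + 6 n$ ($R{\left(n \right)} = 6 \left(2 + n\right) = 12 + 6 n$)
$v{\left(Q,U \right)} = - \frac{1}{2} + \frac{10 + U}{2 Q}$ ($v{\left(Q,U \right)} = - \frac{1}{2} + \frac{U + 10}{Q + Q} = - \frac{1}{2} + \frac{10 + U}{2 Q}$)
$R{\left(20 \right)} - v{\left(1,m{\left(3,5 \right)} \right)} = \left(12 + 6 \cdot 20\right) - \frac{10 - 25 - 1}{2 \cdot 1} = \left(12 + 120\right) - \frac{1}{2} \cdot 1 \left(10 - 25 - 1\right) = 132 - \frac{1}{2} \cdot 1 \left(-16\right) = 132 - -8 = 132 + 8 = 140$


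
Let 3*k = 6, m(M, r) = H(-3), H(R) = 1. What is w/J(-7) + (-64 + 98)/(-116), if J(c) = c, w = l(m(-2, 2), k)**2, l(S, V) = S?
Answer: -177/406 ≈ -0.43596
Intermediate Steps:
m(M, r) = 1
k = 2 (k = (1/3)*6 = 2)
w = 1 (w = 1**2 = 1)
w/J(-7) + (-64 + 98)/(-116) = 1/(-7) + (-64 + 98)/(-116) = 1*(-1/7) + 34*(-1/116) = -1/7 - 17/58 = -177/406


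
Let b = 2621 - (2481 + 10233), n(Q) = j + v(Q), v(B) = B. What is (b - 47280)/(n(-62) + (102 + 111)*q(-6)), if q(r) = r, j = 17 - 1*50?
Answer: 57373/1373 ≈ 41.787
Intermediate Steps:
j = -33 (j = 17 - 50 = -33)
n(Q) = -33 + Q
b = -10093 (b = 2621 - 1*12714 = 2621 - 12714 = -10093)
(b - 47280)/(n(-62) + (102 + 111)*q(-6)) = (-10093 - 47280)/((-33 - 62) + (102 + 111)*(-6)) = -57373/(-95 + 213*(-6)) = -57373/(-95 - 1278) = -57373/(-1373) = -57373*(-1/1373) = 57373/1373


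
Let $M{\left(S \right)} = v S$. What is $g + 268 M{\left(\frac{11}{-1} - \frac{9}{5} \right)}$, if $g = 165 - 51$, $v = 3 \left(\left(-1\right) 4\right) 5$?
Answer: $205938$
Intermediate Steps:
$v = -60$ ($v = 3 \left(-4\right) 5 = \left(-12\right) 5 = -60$)
$g = 114$ ($g = 165 - 51 = 114$)
$M{\left(S \right)} = - 60 S$
$g + 268 M{\left(\frac{11}{-1} - \frac{9}{5} \right)} = 114 + 268 \left(- 60 \left(\frac{11}{-1} - \frac{9}{5}\right)\right) = 114 + 268 \left(- 60 \left(11 \left(-1\right) - \frac{9}{5}\right)\right) = 114 + 268 \left(- 60 \left(-11 - \frac{9}{5}\right)\right) = 114 + 268 \left(\left(-60\right) \left(- \frac{64}{5}\right)\right) = 114 + 268 \cdot 768 = 114 + 205824 = 205938$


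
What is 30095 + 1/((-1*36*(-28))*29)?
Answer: 879737041/29232 ≈ 30095.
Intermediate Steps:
30095 + 1/((-1*36*(-28))*29) = 30095 + 1/(-36*(-28)*29) = 30095 + 1/(1008*29) = 30095 + 1/29232 = 879737041/29232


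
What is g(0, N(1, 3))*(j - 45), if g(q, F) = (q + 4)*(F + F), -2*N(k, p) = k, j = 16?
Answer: 116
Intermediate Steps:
N(k, p) = -k/2
g(q, F) = 2*F*(4 + q) (g(q, F) = (4 + q)*(2*F) = 2*F*(4 + q))
g(0, N(1, 3))*(j - 45) = (2*(-1/2*1)*(4 + 0))*(16 - 45) = (2*(-1/2)*4)*(-29) = -4*(-29) = 116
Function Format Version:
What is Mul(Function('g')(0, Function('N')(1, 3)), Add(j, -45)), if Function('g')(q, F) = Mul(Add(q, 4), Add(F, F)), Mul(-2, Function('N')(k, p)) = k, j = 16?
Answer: 116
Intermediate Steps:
Function('N')(k, p) = Mul(Rational(-1, 2), k)
Function('g')(q, F) = Mul(2, F, Add(4, q)) (Function('g')(q, F) = Mul(Add(4, q), Mul(2, F)) = Mul(2, F, Add(4, q)))
Mul(Function('g')(0, Function('N')(1, 3)), Add(j, -45)) = Mul(Mul(2, Mul(Rational(-1, 2), 1), Add(4, 0)), Add(16, -45)) = Mul(Mul(2, Rational(-1, 2), 4), -29) = Mul(-4, -29) = 116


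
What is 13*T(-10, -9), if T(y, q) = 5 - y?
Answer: 195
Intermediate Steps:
13*T(-10, -9) = 13*(5 - 1*(-10)) = 13*(5 + 10) = 13*15 = 195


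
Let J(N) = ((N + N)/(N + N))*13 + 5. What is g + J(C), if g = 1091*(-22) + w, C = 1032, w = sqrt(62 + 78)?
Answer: -23984 + 2*sqrt(35) ≈ -23972.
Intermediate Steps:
w = 2*sqrt(35) (w = sqrt(140) = 2*sqrt(35) ≈ 11.832)
J(N) = 18 (J(N) = ((2*N)/((2*N)))*13 + 5 = ((2*N)*(1/(2*N)))*13 + 5 = 1*13 + 5 = 13 + 5 = 18)
g = -24002 + 2*sqrt(35) (g = 1091*(-22) + 2*sqrt(35) = -24002 + 2*sqrt(35) ≈ -23990.)
g + J(C) = (-24002 + 2*sqrt(35)) + 18 = -23984 + 2*sqrt(35)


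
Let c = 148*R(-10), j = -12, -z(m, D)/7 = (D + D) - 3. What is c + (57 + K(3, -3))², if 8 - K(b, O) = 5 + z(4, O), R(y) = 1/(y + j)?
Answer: 25/11 ≈ 2.2727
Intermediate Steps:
z(m, D) = 21 - 14*D (z(m, D) = -7*((D + D) - 3) = -7*(2*D - 3) = -7*(-3 + 2*D) = 21 - 14*D)
R(y) = 1/(-12 + y) (R(y) = 1/(y - 12) = 1/(-12 + y))
K(b, O) = -18 + 14*O (K(b, O) = 8 - (5 + (21 - 14*O)) = 8 - (26 - 14*O) = 8 + (-26 + 14*O) = -18 + 14*O)
c = -74/11 (c = 148/(-12 - 10) = 148/(-22) = 148*(-1/22) = -74/11 ≈ -6.7273)
c + (57 + K(3, -3))² = -74/11 + (57 + (-18 + 14*(-3)))² = -74/11 + (57 + (-18 - 42))² = -74/11 + (57 - 60)² = -74/11 + (-3)² = -74/11 + 9 = 25/11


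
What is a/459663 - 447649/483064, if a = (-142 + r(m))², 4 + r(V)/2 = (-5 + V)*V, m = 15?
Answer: -64966247429/74015549144 ≈ -0.87774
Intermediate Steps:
r(V) = -8 + 2*V*(-5 + V) (r(V) = -8 + 2*((-5 + V)*V) = -8 + 2*(V*(-5 + V)) = -8 + 2*V*(-5 + V))
a = 22500 (a = (-142 + (-8 - 10*15 + 2*15²))² = (-142 + (-8 - 150 + 2*225))² = (-142 + (-8 - 150 + 450))² = (-142 + 292)² = 150² = 22500)
a/459663 - 447649/483064 = 22500/459663 - 447649/483064 = 22500*(1/459663) - 447649*1/483064 = 7500/153221 - 447649/483064 = -64966247429/74015549144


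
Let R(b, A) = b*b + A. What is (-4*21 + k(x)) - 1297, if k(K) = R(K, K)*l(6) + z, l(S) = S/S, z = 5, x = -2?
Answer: -1374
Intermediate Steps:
R(b, A) = A + b² (R(b, A) = b² + A = A + b²)
l(S) = 1
k(K) = 5 + K + K² (k(K) = (K + K²)*1 + 5 = (K + K²) + 5 = 5 + K + K²)
(-4*21 + k(x)) - 1297 = (-4*21 + (5 - 2 + (-2)²)) - 1297 = (-84 + (5 - 2 + 4)) - 1297 = (-84 + 7) - 1297 = -77 - 1297 = -1374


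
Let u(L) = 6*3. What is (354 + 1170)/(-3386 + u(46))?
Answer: -381/842 ≈ -0.45249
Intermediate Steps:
u(L) = 18
(354 + 1170)/(-3386 + u(46)) = (354 + 1170)/(-3386 + 18) = 1524/(-3368) = 1524*(-1/3368) = -381/842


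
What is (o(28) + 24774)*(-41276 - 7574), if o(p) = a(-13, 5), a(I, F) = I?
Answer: -1209574850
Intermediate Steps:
o(p) = -13
(o(28) + 24774)*(-41276 - 7574) = (-13 + 24774)*(-41276 - 7574) = 24761*(-48850) = -1209574850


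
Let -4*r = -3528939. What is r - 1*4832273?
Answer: -15800153/4 ≈ -3.9500e+6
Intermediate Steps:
r = 3528939/4 (r = -¼*(-3528939) = 3528939/4 ≈ 8.8224e+5)
r - 1*4832273 = 3528939/4 - 1*4832273 = 3528939/4 - 4832273 = -15800153/4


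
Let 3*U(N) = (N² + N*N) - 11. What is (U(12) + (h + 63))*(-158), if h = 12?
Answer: -79316/3 ≈ -26439.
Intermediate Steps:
U(N) = -11/3 + 2*N²/3 (U(N) = ((N² + N*N) - 11)/3 = ((N² + N²) - 11)/3 = (2*N² - 11)/3 = (-11 + 2*N²)/3 = -11/3 + 2*N²/3)
(U(12) + (h + 63))*(-158) = ((-11/3 + (⅔)*12²) + (12 + 63))*(-158) = ((-11/3 + (⅔)*144) + 75)*(-158) = ((-11/3 + 96) + 75)*(-158) = (277/3 + 75)*(-158) = (502/3)*(-158) = -79316/3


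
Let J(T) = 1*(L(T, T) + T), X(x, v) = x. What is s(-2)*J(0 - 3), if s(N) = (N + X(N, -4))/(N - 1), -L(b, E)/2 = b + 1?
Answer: 4/3 ≈ 1.3333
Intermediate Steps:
L(b, E) = -2 - 2*b (L(b, E) = -2*(b + 1) = -2*(1 + b) = -2 - 2*b)
s(N) = 2*N/(-1 + N) (s(N) = (N + N)/(N - 1) = (2*N)/(-1 + N) = 2*N/(-1 + N))
J(T) = -2 - T (J(T) = 1*((-2 - 2*T) + T) = 1*(-2 - T) = -2 - T)
s(-2)*J(0 - 3) = (2*(-2)/(-1 - 2))*(-2 - (0 - 3)) = (2*(-2)/(-3))*(-2 - 1*(-3)) = (2*(-2)*(-1/3))*(-2 + 3) = (4/3)*1 = 4/3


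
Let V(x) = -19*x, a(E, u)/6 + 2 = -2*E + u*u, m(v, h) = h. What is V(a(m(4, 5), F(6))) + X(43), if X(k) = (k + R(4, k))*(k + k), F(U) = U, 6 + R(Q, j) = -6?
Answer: -70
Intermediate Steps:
R(Q, j) = -12 (R(Q, j) = -6 - 6 = -12)
a(E, u) = -12 - 12*E + 6*u**2 (a(E, u) = -12 + 6*(-2*E + u*u) = -12 + 6*(-2*E + u**2) = -12 + 6*(u**2 - 2*E) = -12 + (-12*E + 6*u**2) = -12 - 12*E + 6*u**2)
X(k) = 2*k*(-12 + k) (X(k) = (k - 12)*(k + k) = (-12 + k)*(2*k) = 2*k*(-12 + k))
V(a(m(4, 5), F(6))) + X(43) = -19*(-12 - 12*5 + 6*6**2) + 2*43*(-12 + 43) = -19*(-12 - 60 + 6*36) + 2*43*31 = -19*(-12 - 60 + 216) + 2666 = -19*144 + 2666 = -2736 + 2666 = -70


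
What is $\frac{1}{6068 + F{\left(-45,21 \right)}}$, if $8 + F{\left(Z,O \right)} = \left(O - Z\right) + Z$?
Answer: $\frac{1}{6081} \approx 0.00016445$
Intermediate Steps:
$F{\left(Z,O \right)} = -8 + O$ ($F{\left(Z,O \right)} = -8 + \left(\left(O - Z\right) + Z\right) = -8 + O$)
$\frac{1}{6068 + F{\left(-45,21 \right)}} = \frac{1}{6068 + \left(-8 + 21\right)} = \frac{1}{6068 + 13} = \frac{1}{6081}$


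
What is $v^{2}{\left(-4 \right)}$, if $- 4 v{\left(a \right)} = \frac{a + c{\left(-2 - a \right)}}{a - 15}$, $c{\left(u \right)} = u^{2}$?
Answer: $0$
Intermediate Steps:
$v{\left(a \right)} = - \frac{a + \left(-2 - a\right)^{2}}{4 \left(-15 + a\right)}$ ($v{\left(a \right)} = - \frac{\left(a + \left(-2 - a\right)^{2}\right) \frac{1}{a - 15}}{4} = - \frac{\left(a + \left(-2 - a\right)^{2}\right) \frac{1}{-15 + a}}{4} = - \frac{\frac{1}{-15 + a} \left(a + \left(-2 - a\right)^{2}\right)}{4} = - \frac{a + \left(-2 - a\right)^{2}}{4 \left(-15 + a\right)}$)
$v^{2}{\left(-4 \right)} = \left(\frac{\left(-1\right) \left(-4\right) - \left(2 - 4\right)^{2}}{4 \left(-15 - 4\right)}\right)^{2} = \left(\frac{4 - \left(-2\right)^{2}}{4 \left(-19\right)}\right)^{2} = \left(\frac{1}{4} \left(- \frac{1}{19}\right) \left(4 - 4\right)\right)^{2} = \left(\frac{1}{4} \left(- \frac{1}{19}\right) 0\right)^{2} = 0^{2} = 0$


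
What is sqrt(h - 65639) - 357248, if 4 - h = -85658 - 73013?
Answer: -357248 + 2*sqrt(23259) ≈ -3.5694e+5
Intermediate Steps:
h = 158675 (h = 4 - (-85658 - 73013) = 4 - 1*(-158671) = 4 + 158671 = 158675)
sqrt(h - 65639) - 357248 = sqrt(158675 - 65639) - 357248 = sqrt(93036) - 357248 = 2*sqrt(23259) - 357248 = -357248 + 2*sqrt(23259)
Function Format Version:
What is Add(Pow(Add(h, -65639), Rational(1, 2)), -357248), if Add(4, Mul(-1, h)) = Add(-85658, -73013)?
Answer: Add(-357248, Mul(2, Pow(23259, Rational(1, 2)))) ≈ -3.5694e+5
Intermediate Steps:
h = 158675 (h = Add(4, Mul(-1, Add(-85658, -73013))) = Add(4, Mul(-1, -158671)) = Add(4, 158671) = 158675)
Add(Pow(Add(h, -65639), Rational(1, 2)), -357248) = Add(Pow(Add(158675, -65639), Rational(1, 2)), -357248) = Add(Pow(93036, Rational(1, 2)), -357248) = Add(Mul(2, Pow(23259, Rational(1, 2))), -357248) = Add(-357248, Mul(2, Pow(23259, Rational(1, 2))))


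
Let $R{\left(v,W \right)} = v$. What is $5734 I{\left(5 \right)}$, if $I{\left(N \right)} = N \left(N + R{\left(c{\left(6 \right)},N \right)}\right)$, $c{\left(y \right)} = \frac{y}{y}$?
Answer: $172020$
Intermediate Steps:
$c{\left(y \right)} = 1$
$I{\left(N \right)} = N \left(1 + N\right)$ ($I{\left(N \right)} = N \left(N + 1\right) = N \left(1 + N\right)$)
$5734 I{\left(5 \right)} = 5734 \cdot 5 \left(1 + 5\right) = 5734 \cdot 5 \cdot 6 = 5734 \cdot 30 = 172020$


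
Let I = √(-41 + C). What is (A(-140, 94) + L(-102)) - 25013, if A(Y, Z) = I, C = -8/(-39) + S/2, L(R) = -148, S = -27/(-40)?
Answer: -25161 + I*√24614265/780 ≈ -25161.0 + 6.3606*I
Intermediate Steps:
S = 27/40 (S = -27*(-1/40) = 27/40 ≈ 0.67500)
C = 1693/3120 (C = -8/(-39) + (27/40)/2 = -8*(-1/39) + (27/40)*(½) = 8/39 + 27/80 = 1693/3120 ≈ 0.54263)
I = I*√24614265/780 (I = √(-41 + 1693/3120) = √(-126227/3120) = I*√24614265/780 ≈ 6.3606*I)
A(Y, Z) = I*√24614265/780
(A(-140, 94) + L(-102)) - 25013 = (I*√24614265/780 - 148) - 25013 = (-148 + I*√24614265/780) - 25013 = -25161 + I*√24614265/780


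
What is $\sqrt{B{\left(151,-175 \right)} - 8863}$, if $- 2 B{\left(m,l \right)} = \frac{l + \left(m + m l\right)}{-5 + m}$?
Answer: $\frac{i \sqrt{186992931}}{146} \approx 93.661 i$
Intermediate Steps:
$B{\left(m,l \right)} = - \frac{l + m + l m}{2 \left(-5 + m\right)}$ ($B{\left(m,l \right)} = - \frac{\left(l + \left(m + m l\right)\right) \frac{1}{-5 + m}}{2} = - \frac{\left(l + \left(m + l m\right)\right) \frac{1}{-5 + m}}{2} = - \frac{\left(l + m + l m\right) \frac{1}{-5 + m}}{2} = - \frac{\frac{1}{-5 + m} \left(l + m + l m\right)}{2} = - \frac{l + m + l m}{2 \left(-5 + m\right)}$)
$\sqrt{B{\left(151,-175 \right)} - 8863} = \sqrt{\frac{\left(-1\right) \left(-175\right) - 151 - \left(-175\right) 151}{2 \left(-5 + 151\right)} - 8863} = \sqrt{\frac{175 - 151 + 26425}{2 \cdot 146} - 8863} = \sqrt{\frac{1}{2} \cdot \frac{1}{146} \cdot 26449 - 8863} = \sqrt{\frac{26449}{292} - 8863} = \sqrt{- \frac{2561547}{292}} = \frac{i \sqrt{186992931}}{146}$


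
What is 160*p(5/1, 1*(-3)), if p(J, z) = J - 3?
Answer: 320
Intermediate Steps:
p(J, z) = -3 + J
160*p(5/1, 1*(-3)) = 160*(-3 + 5/1) = 160*(-3 + 5*1) = 160*(-3 + 5) = 160*2 = 320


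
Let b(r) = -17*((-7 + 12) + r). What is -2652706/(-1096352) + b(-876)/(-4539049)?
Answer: 89735289795/37137279472 ≈ 2.4163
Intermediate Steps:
b(r) = -85 - 17*r (b(r) = -17*(5 + r) = -85 - 17*r)
-2652706/(-1096352) + b(-876)/(-4539049) = -2652706/(-1096352) + (-85 - 17*(-876))/(-4539049) = -2652706*(-1/1096352) + (-85 + 14892)*(-1/4539049) = 1326353/548176 + 14807*(-1/4539049) = 1326353/548176 - 221/67747 = 89735289795/37137279472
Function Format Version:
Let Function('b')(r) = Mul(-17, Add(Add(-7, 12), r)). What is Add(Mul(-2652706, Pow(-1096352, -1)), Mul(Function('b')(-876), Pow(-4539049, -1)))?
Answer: Rational(89735289795, 37137279472) ≈ 2.4163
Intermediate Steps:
Function('b')(r) = Add(-85, Mul(-17, r)) (Function('b')(r) = Mul(-17, Add(5, r)) = Add(-85, Mul(-17, r)))
Add(Mul(-2652706, Pow(-1096352, -1)), Mul(Function('b')(-876), Pow(-4539049, -1))) = Add(Mul(-2652706, Pow(-1096352, -1)), Mul(Add(-85, Mul(-17, -876)), Pow(-4539049, -1))) = Add(Mul(-2652706, Rational(-1, 1096352)), Mul(Add(-85, 14892), Rational(-1, 4539049))) = Add(Rational(1326353, 548176), Mul(14807, Rational(-1, 4539049))) = Add(Rational(1326353, 548176), Rational(-221, 67747)) = Rational(89735289795, 37137279472)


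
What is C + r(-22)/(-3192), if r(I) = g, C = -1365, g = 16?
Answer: -544637/399 ≈ -1365.0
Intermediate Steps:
r(I) = 16
C + r(-22)/(-3192) = -1365 + 16/(-3192) = -1365 + 16*(-1/3192) = -1365 - 2/399 = -544637/399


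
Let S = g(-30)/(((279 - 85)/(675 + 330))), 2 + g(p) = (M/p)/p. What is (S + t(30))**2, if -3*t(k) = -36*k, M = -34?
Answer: 4136183805121/33872400 ≈ 1.2211e+5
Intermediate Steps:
t(k) = 12*k (t(k) = -(-12)*k = 12*k)
g(p) = -2 - 34/p**2 (g(p) = -2 + (-34/p)/p = -2 - 34/p**2)
S = -61439/5820 (S = (-2 - 34/(-30)**2)/(((279 - 85)/(675 + 330))) = (-2 - 34*1/900)/((194/1005)) = (-2 - 17/450)/((194*(1/1005))) = -917/(450*194/1005) = -917/450*1005/194 = -61439/5820 ≈ -10.557)
(S + t(30))**2 = (-61439/5820 + 12*30)**2 = (-61439/5820 + 360)**2 = (2033761/5820)**2 = 4136183805121/33872400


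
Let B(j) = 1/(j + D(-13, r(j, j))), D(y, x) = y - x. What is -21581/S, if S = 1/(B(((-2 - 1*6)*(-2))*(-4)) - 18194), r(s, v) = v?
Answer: 5104402863/13 ≈ 3.9265e+8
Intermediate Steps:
B(j) = -1/13 (B(j) = 1/(j + (-13 - j)) = 1/(-13) = -1/13)
S = -13/236523 (S = 1/(-1/13 - 18194) = 1/(-236523/13) = -13/236523 ≈ -5.4963e-5)
-21581/S = -21581/(-13/236523) = -21581*(-236523/13) = 5104402863/13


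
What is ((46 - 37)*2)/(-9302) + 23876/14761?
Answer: 110914427/68653411 ≈ 1.6156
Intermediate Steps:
((46 - 37)*2)/(-9302) + 23876/14761 = (9*2)*(-1/9302) + 23876*(1/14761) = 18*(-1/9302) + 23876/14761 = -9/4651 + 23876/14761 = 110914427/68653411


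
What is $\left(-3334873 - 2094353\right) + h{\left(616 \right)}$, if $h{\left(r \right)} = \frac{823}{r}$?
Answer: $- \frac{3344402393}{616} \approx -5.4292 \cdot 10^{6}$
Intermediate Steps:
$\left(-3334873 - 2094353\right) + h{\left(616 \right)} = \left(-3334873 - 2094353\right) + \frac{823}{616} = -5429226 + 823 \cdot \frac{1}{616} = -5429226 + \frac{823}{616} = - \frac{3344402393}{616}$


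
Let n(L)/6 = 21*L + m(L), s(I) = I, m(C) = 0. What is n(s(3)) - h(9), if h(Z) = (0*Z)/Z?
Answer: 378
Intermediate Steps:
n(L) = 126*L (n(L) = 6*(21*L + 0) = 6*(21*L) = 126*L)
h(Z) = 0 (h(Z) = 0/Z = 0)
n(s(3)) - h(9) = 126*3 - 1*0 = 378 + 0 = 378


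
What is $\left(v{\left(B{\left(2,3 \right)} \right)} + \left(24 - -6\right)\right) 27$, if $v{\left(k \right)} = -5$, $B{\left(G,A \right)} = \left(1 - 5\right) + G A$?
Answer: $675$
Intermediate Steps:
$B{\left(G,A \right)} = -4 + A G$
$\left(v{\left(B{\left(2,3 \right)} \right)} + \left(24 - -6\right)\right) 27 = \left(-5 + \left(24 - -6\right)\right) 27 = \left(-5 + \left(24 + 6\right)\right) 27 = \left(-5 + 30\right) 27 = 25 \cdot 27 = 675$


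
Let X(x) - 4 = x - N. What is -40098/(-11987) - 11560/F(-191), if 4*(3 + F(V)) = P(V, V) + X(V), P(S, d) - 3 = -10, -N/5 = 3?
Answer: 561937598/2289517 ≈ 245.44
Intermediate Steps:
N = -15 (N = -5*3 = -15)
P(S, d) = -7 (P(S, d) = 3 - 10 = -7)
X(x) = 19 + x (X(x) = 4 + (x - 1*(-15)) = 4 + (x + 15) = 4 + (15 + x) = 19 + x)
F(V) = V/4 (F(V) = -3 + (-7 + (19 + V))/4 = -3 + (12 + V)/4 = -3 + (3 + V/4) = V/4)
-40098/(-11987) - 11560/F(-191) = -40098/(-11987) - 11560/((1/4)*(-191)) = -40098*(-1/11987) - 11560/(-191/4) = 40098/11987 - 11560*(-4/191) = 40098/11987 + 46240/191 = 561937598/2289517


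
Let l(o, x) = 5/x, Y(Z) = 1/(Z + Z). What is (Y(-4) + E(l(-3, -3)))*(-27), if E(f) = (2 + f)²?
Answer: 3/8 ≈ 0.37500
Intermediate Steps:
Y(Z) = 1/(2*Z)
(Y(-4) + E(l(-3, -3)))*(-27) = ((½)/(-4) + (2 + 5/(-3))²)*(-27) = ((½)*(-¼) + (2 + 5*(-⅓))²)*(-27) = (-⅛ + (2 - 5/3)²)*(-27) = (-⅛ + (⅓)²)*(-27) = (-⅛ + ⅑)*(-27) = -1/72*(-27) = 3/8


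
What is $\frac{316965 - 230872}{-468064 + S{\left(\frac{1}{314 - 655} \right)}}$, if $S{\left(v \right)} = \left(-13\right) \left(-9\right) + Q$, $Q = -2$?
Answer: $- \frac{86093}{467949} \approx -0.18398$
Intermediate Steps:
$S{\left(v \right)} = 115$ ($S{\left(v \right)} = \left(-13\right) \left(-9\right) - 2 = 117 - 2 = 115$)
$\frac{316965 - 230872}{-468064 + S{\left(\frac{1}{314 - 655} \right)}} = \frac{316965 - 230872}{-468064 + 115} = \frac{86093}{-467949} = 86093 \left(- \frac{1}{467949}\right) = - \frac{86093}{467949}$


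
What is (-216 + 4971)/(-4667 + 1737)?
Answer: -951/586 ≈ -1.6229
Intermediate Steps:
(-216 + 4971)/(-4667 + 1737) = 4755/(-2930) = 4755*(-1/2930) = -951/586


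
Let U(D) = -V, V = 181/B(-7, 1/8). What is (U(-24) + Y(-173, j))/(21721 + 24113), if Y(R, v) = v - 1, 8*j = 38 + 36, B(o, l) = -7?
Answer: 955/1283352 ≈ 0.00074415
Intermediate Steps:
j = 37/4 (j = (38 + 36)/8 = (⅛)*74 = 37/4 ≈ 9.2500)
V = -181/7 (V = 181/(-7) = 181*(-⅐) = -181/7 ≈ -25.857)
U(D) = 181/7 (U(D) = -1*(-181/7) = 181/7)
Y(R, v) = -1 + v (Y(R, v) = v - 1*1 = v - 1 = -1 + v)
(U(-24) + Y(-173, j))/(21721 + 24113) = (181/7 + (-1 + 37/4))/(21721 + 24113) = (181/7 + 33/4)/45834 = (955/28)*(1/45834) = 955/1283352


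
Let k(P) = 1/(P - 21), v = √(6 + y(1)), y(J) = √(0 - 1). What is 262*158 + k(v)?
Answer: 41396 - 1/(21 - √(6 + I)) ≈ 41396.0 - 0.00059161*I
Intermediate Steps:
y(J) = I (y(J) = √(-1) = I)
v = √(6 + I) ≈ 2.4579 + 0.20342*I
k(P) = 1/(-21 + P)
262*158 + k(v) = 262*158 + 1/(-21 + √(6 + I)) = 41396 + 1/(-21 + √(6 + I))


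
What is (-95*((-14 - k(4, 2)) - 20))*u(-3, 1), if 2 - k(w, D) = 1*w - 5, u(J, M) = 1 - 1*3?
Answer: -7030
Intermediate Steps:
u(J, M) = -2 (u(J, M) = 1 - 3 = -2)
k(w, D) = 7 - w (k(w, D) = 2 - (1*w - 5) = 2 - (w - 5) = 2 - (-5 + w) = 2 + (5 - w) = 7 - w)
(-95*((-14 - k(4, 2)) - 20))*u(-3, 1) = -95*((-14 - (7 - 1*4)) - 20)*(-2) = -95*((-14 - (7 - 4)) - 20)*(-2) = -95*((-14 - 1*3) - 20)*(-2) = -95*((-14 - 3) - 20)*(-2) = -95*(-17 - 20)*(-2) = -95*(-37)*(-2) = 3515*(-2) = -7030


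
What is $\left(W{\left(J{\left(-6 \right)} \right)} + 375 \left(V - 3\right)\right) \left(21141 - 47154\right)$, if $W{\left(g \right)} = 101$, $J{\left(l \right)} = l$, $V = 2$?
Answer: $7127562$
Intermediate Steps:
$\left(W{\left(J{\left(-6 \right)} \right)} + 375 \left(V - 3\right)\right) \left(21141 - 47154\right) = \left(101 + 375 \left(2 - 3\right)\right) \left(21141 - 47154\right) = \left(101 + 375 \left(-1\right)\right) \left(-26013\right) = \left(101 - 375\right) \left(-26013\right) = \left(-274\right) \left(-26013\right) = 7127562$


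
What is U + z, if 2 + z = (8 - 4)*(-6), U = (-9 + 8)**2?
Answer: -25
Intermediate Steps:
U = 1 (U = (-1)**2 = 1)
z = -26 (z = -2 + (8 - 4)*(-6) = -2 + 4*(-6) = -2 - 24 = -26)
U + z = 1 - 26 = -25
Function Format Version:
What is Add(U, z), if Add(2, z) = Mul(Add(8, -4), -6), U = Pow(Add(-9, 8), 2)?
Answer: -25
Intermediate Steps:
U = 1 (U = Pow(-1, 2) = 1)
z = -26 (z = Add(-2, Mul(Add(8, -4), -6)) = Add(-2, Mul(4, -6)) = Add(-2, -24) = -26)
Add(U, z) = Add(1, -26) = -25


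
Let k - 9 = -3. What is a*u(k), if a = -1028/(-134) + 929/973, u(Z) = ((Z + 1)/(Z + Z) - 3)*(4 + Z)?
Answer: -27180975/130382 ≈ -208.47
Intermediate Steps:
k = 6 (k = 9 - 3 = 6)
u(Z) = (-3 + (1 + Z)/(2*Z))*(4 + Z) (u(Z) = ((1 + Z)/((2*Z)) - 3)*(4 + Z) = ((1 + Z)*(1/(2*Z)) - 3)*(4 + Z) = ((1 + Z)/(2*Z) - 3)*(4 + Z) = (-3 + (1 + Z)/(2*Z))*(4 + Z))
a = 562365/65191 (a = -1028*(-1/134) + 929*(1/973) = 514/67 + 929/973 = 562365/65191 ≈ 8.6264)
a*u(k) = 562365*((1/2)*(4 - 1*6*(19 + 5*6))/6)/65191 = 562365*((1/2)*(1/6)*(4 - 1*6*(19 + 30)))/65191 = 562365*((1/2)*(1/6)*(4 - 1*6*49))/65191 = 562365*((1/2)*(1/6)*(4 - 294))/65191 = 562365*((1/2)*(1/6)*(-290))/65191 = (562365/65191)*(-145/6) = -27180975/130382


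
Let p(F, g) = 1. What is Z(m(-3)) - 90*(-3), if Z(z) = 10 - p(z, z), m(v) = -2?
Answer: 279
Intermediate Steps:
Z(z) = 9 (Z(z) = 10 - 1*1 = 10 - 1 = 9)
Z(m(-3)) - 90*(-3) = 9 - 90*(-3) = 9 - 1*(-270) = 9 + 270 = 279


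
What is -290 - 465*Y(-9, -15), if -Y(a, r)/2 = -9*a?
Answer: 75040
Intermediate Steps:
Y(a, r) = 18*a (Y(a, r) = -(-18)*a = 18*a)
-290 - 465*Y(-9, -15) = -290 - 8370*(-9) = -290 - 465*(-162) = -290 + 75330 = 75040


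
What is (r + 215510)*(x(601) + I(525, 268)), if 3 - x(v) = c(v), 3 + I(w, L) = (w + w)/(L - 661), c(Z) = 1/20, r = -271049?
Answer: 396048609/2620 ≈ 1.5116e+5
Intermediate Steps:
c(Z) = 1/20
I(w, L) = -3 + 2*w/(-661 + L) (I(w, L) = -3 + (w + w)/(L - 661) = -3 + (2*w)/(-661 + L) = -3 + 2*w/(-661 + L))
x(v) = 59/20 (x(v) = 3 - 1*1/20 = 3 - 1/20 = 59/20)
(r + 215510)*(x(601) + I(525, 268)) = (-271049 + 215510)*(59/20 + (1983 - 3*268 + 2*525)/(-661 + 268)) = -55539*(59/20 + (1983 - 804 + 1050)/(-393)) = -55539*(59/20 - 1/393*2229) = -55539*(59/20 - 743/131) = -55539*(-7131/2620) = 396048609/2620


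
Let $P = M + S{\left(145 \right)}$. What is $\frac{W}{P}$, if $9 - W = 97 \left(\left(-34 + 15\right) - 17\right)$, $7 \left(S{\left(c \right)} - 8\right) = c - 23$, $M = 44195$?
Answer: $\frac{8169}{103181} \approx 0.079172$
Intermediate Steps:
$S{\left(c \right)} = \frac{33}{7} + \frac{c}{7}$ ($S{\left(c \right)} = 8 + \frac{c - 23}{7} = 8 + \frac{-23 + c}{7} = 8 + \left(- \frac{23}{7} + \frac{c}{7}\right) = \frac{33}{7} + \frac{c}{7}$)
$W = 3501$ ($W = 9 - 97 \left(\left(-34 + 15\right) - 17\right) = 9 - 97 \left(-19 - 17\right) = 9 - 97 \left(-36\right) = 9 - -3492 = 9 + 3492 = 3501$)
$P = \frac{309543}{7}$ ($P = 44195 + \left(\frac{33}{7} + \frac{1}{7} \cdot 145\right) = 44195 + \left(\frac{33}{7} + \frac{145}{7}\right) = 44195 + \frac{178}{7} = \frac{309543}{7} \approx 44220.0$)
$\frac{W}{P} = \frac{3501}{\frac{309543}{7}} = 3501 \cdot \frac{7}{309543} = \frac{8169}{103181}$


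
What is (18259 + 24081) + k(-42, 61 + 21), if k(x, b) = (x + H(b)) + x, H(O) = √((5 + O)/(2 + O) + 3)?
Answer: 42256 + √791/14 ≈ 42258.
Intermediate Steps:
H(O) = √(3 + (5 + O)/(2 + O)) (H(O) = √((5 + O)/(2 + O) + 3) = √(3 + (5 + O)/(2 + O)))
k(x, b) = √((11 + 4*b)/(2 + b)) + 2*x (k(x, b) = (x + √((11 + 4*b)/(2 + b))) + x = √((11 + 4*b)/(2 + b)) + 2*x)
(18259 + 24081) + k(-42, 61 + 21) = (18259 + 24081) + (√((11 + 4*(61 + 21))/(2 + (61 + 21))) + 2*(-42)) = 42340 + (√((11 + 4*82)/(2 + 82)) - 84) = 42340 + (√((11 + 328)/84) - 84) = 42340 + (√((1/84)*339) - 84) = 42340 + (√(113/28) - 84) = 42340 + (√791/14 - 84) = 42340 + (-84 + √791/14) = 42256 + √791/14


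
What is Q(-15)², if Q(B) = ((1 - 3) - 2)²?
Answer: 256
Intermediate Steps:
Q(B) = 16 (Q(B) = (-2 - 2)² = (-4)² = 16)
Q(-15)² = 16² = 256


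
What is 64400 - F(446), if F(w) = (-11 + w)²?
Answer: -124825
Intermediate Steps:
64400 - F(446) = 64400 - (-11 + 446)² = 64400 - 1*435² = 64400 - 1*189225 = 64400 - 189225 = -124825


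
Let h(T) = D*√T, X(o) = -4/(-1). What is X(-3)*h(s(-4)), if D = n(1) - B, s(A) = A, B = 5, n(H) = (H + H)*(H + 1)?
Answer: -8*I ≈ -8.0*I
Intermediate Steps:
n(H) = 2*H*(1 + H) (n(H) = (2*H)*(1 + H) = 2*H*(1 + H))
X(o) = 4 (X(o) = -4*(-1) = 4)
D = -1 (D = 2*1*(1 + 1) - 1*5 = 2*1*2 - 5 = 4 - 5 = -1)
h(T) = -√T
X(-3)*h(s(-4)) = 4*(-√(-4)) = 4*(-2*I) = -8*I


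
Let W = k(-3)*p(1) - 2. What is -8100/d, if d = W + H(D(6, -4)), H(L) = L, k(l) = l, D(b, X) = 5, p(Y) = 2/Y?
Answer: 2700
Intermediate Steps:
W = -8 (W = -6/1 - 2 = -6 - 2 = -8)
d = -3 (d = -8 + 5 = -3)
-8100/d = -8100/(-3) = -8100*(-1)/3 = -9*(-300) = 2700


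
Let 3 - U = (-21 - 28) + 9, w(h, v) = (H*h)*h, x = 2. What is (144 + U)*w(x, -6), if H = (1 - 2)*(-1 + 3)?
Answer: -1496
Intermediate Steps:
H = -2 (H = -1*2 = -2)
w(h, v) = -2*h² (w(h, v) = (-2*h)*h = -2*h²)
U = 43 (U = 3 - ((-21 - 28) + 9) = 3 - (-49 + 9) = 3 - 1*(-40) = 3 + 40 = 43)
(144 + U)*w(x, -6) = (144 + 43)*(-2*2²) = 187*(-2*4) = 187*(-8) = -1496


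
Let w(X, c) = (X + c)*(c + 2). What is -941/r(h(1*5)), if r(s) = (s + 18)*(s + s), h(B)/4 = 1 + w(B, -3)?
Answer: 941/112 ≈ 8.4018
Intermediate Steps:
w(X, c) = (2 + c)*(X + c) (w(X, c) = (X + c)*(2 + c) = (2 + c)*(X + c))
h(B) = 16 - 4*B (h(B) = 4*(1 + ((-3)² + 2*B + 2*(-3) + B*(-3))) = 4*(1 + (9 + 2*B - 6 - 3*B)) = 4*(1 + (3 - B)) = 4*(4 - B) = 16 - 4*B)
r(s) = 2*s*(18 + s) (r(s) = (18 + s)*(2*s) = 2*s*(18 + s))
-941/r(h(1*5)) = -941*1/(2*(16 - 4*5)*(18 + (16 - 4*5))) = -941*1/(2*(16 - 20)*(18 + (16 - 20))) = -941*(-1/(8*(18 - 4))) = -941/(2*(-4)*14) = -941/(-112) = -941*(-1/112) = 941/112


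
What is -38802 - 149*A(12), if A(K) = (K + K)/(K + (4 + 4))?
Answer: -194904/5 ≈ -38981.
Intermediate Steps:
A(K) = 2*K/(8 + K) (A(K) = (2*K)/(K + 8) = (2*K)/(8 + K) = 2*K/(8 + K))
-38802 - 149*A(12) = -38802 - 298*12/(8 + 12) = -38802 - 298*12/20 = -38802 - 149*6/5 = -38802 - 894/5 = -194904/5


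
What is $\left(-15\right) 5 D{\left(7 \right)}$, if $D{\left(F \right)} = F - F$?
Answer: $0$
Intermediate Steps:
$D{\left(F \right)} = 0$
$\left(-15\right) 5 D{\left(7 \right)} = \left(-15\right) 5 \cdot 0 = \left(-75\right) 0 = 0$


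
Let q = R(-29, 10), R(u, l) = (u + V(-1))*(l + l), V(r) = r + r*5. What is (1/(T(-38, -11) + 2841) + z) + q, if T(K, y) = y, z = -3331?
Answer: -11407729/2830 ≈ -4031.0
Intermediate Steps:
V(r) = 6*r (V(r) = r + 5*r = 6*r)
R(u, l) = 2*l*(-6 + u) (R(u, l) = (u + 6*(-1))*(l + l) = (u - 6)*(2*l) = (-6 + u)*(2*l) = 2*l*(-6 + u))
q = -700 (q = 2*10*(-6 - 29) = 2*10*(-35) = -700)
(1/(T(-38, -11) + 2841) + z) + q = (1/(-11 + 2841) - 3331) - 700 = (1/2830 - 3331) - 700 = -9426729/2830 - 700 = -11407729/2830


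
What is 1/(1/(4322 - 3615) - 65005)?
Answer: -707/45958534 ≈ -1.5383e-5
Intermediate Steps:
1/(1/(4322 - 3615) - 65005) = 1/(1/707 - 65005) = 1/(-45958534/707) = -707/45958534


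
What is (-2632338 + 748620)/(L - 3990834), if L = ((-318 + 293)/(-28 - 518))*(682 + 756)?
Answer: 514255014/1089479707 ≈ 0.47202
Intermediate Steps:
L = 17975/273 (L = -25/(-546)*1438 = -25*(-1/546)*1438 = (25/546)*1438 = 17975/273 ≈ 65.843)
(-2632338 + 748620)/(L - 3990834) = (-2632338 + 748620)/(17975/273 - 3990834) = -1883718/(-1089479707/273) = -1883718*(-273/1089479707) = 514255014/1089479707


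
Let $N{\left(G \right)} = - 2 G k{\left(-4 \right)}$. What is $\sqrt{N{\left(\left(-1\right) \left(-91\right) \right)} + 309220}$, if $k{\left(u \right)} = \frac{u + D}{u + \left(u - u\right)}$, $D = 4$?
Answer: $2 \sqrt{77305} \approx 556.08$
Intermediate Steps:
$k{\left(u \right)} = \frac{4 + u}{u}$ ($k{\left(u \right)} = \frac{u + 4}{u + \left(u - u\right)} = \frac{4 + u}{u + 0} = \frac{4 + u}{u}$)
$N{\left(G \right)} = 0$ ($N{\left(G \right)} = - 2 G \frac{4 - 4}{-4} = - 2 G \left(\left(- \frac{1}{4}\right) 0\right) = - 2 G 0 = 0$)
$\sqrt{N{\left(\left(-1\right) \left(-91\right) \right)} + 309220} = \sqrt{0 + 309220} = \sqrt{309220} = 2 \sqrt{77305}$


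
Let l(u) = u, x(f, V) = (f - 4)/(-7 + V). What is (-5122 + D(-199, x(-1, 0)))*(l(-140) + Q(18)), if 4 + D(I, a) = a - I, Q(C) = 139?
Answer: 34484/7 ≈ 4926.3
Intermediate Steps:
x(f, V) = (-4 + f)/(-7 + V)
D(I, a) = -4 + a - I (D(I, a) = -4 + (a - I) = -4 + a - I)
(-5122 + D(-199, x(-1, 0)))*(l(-140) + Q(18)) = (-5122 + (-4 + (-4 - 1)/(-7 + 0) - 1*(-199)))*(-140 + 139) = (-5122 + (-4 - 5/(-7) + 199))*(-1) = (-5122 + (-4 - 1/7*(-5) + 199))*(-1) = (-5122 + (-4 + 5/7 + 199))*(-1) = (-5122 + 1370/7)*(-1) = -34484/7*(-1) = 34484/7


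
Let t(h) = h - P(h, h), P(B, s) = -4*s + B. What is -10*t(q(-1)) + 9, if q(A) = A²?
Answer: -31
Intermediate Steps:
P(B, s) = B - 4*s
t(h) = 4*h (t(h) = h - (h - 4*h) = h - (-3)*h = h + 3*h = 4*h)
-10*t(q(-1)) + 9 = -40*(-1)² + 9 = -40 + 9 = -31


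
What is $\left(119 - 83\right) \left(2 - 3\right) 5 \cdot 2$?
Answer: $-360$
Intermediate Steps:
$\left(119 - 83\right) \left(2 - 3\right) 5 \cdot 2 = 36 \left(2 - 3\right) 5 \cdot 2 = 36 \left(-1\right) 5 \cdot 2 = 36 \left(\left(-5\right) 2\right) = 36 \left(-10\right) = -360$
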